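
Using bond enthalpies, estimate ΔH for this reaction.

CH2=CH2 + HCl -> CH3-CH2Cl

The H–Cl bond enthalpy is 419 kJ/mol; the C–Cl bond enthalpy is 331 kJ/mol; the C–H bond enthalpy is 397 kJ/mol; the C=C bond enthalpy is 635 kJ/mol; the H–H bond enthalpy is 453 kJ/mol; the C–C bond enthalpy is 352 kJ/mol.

ΔH ≈ −26 kJ

Bonds broken (reactants):
  C–H: 4 × 397 = 1588
  C=C: 1 × 635 = 635
  H–Cl: 1 × 419 = 419
  Σ(broken) = 2642 kJ
Bonds formed (products):
  C–C: 1 × 352 = 352
  C–Cl: 1 × 331 = 331
  C–H: 5 × 397 = 1985
  Σ(formed) = 2668 kJ
ΔH = Σ(broken) − Σ(formed) = 2642 − 2668 = −26 kJ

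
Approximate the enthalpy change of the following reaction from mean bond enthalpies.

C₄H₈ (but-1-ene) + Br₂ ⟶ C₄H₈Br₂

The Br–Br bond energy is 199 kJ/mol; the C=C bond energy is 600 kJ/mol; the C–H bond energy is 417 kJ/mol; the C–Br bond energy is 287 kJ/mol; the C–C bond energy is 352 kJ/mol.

ΔH ≈ −127 kJ

Bonds broken (reactants):
  Br–Br: 1 × 199 = 199
  C–C: 2 × 352 = 704
  C–H: 8 × 417 = 3336
  C=C: 1 × 600 = 600
  Σ(broken) = 4839 kJ
Bonds formed (products):
  C–Br: 2 × 287 = 574
  C–C: 3 × 352 = 1056
  C–H: 8 × 417 = 3336
  Σ(formed) = 4966 kJ
ΔH = Σ(broken) − Σ(formed) = 4839 − 4966 = −127 kJ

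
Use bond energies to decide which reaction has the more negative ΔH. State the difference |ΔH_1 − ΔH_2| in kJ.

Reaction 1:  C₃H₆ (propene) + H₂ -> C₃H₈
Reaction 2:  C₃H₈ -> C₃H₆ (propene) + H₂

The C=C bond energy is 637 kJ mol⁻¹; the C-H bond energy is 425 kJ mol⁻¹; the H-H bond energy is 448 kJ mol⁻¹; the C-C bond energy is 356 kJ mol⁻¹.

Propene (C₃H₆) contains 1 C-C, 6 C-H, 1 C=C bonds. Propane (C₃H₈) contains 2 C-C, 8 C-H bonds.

Reaction 1, by 242 kJ

Reaction 1:
  Bonds broken (reactants):
    C-C: 1 × 356 = 356
    C-H: 6 × 425 = 2550
    C=C: 1 × 637 = 637
    H-H: 1 × 448 = 448
    Σ(broken) = 3991 kJ
  Bonds formed (products):
    C-C: 2 × 356 = 712
    C-H: 8 × 425 = 3400
    Σ(formed) = 4112 kJ
  ΔH_1 = 3991 − 4112 = −121 kJ
Reaction 2:
  Bonds broken (reactants):
    C-C: 2 × 356 = 712
    C-H: 8 × 425 = 3400
    Σ(broken) = 4112 kJ
  Bonds formed (products):
    C-C: 1 × 356 = 356
    C-H: 6 × 425 = 2550
    C=C: 1 × 637 = 637
    H-H: 1 × 448 = 448
    Σ(formed) = 3991 kJ
  ΔH_2 = 4112 − 3991 = +121 kJ
ΔH_1 − ΔH_2 = −242 kJ, so reaction 1 has the more negative ΔH; |ΔH_1 − ΔH_2| = 242 kJ.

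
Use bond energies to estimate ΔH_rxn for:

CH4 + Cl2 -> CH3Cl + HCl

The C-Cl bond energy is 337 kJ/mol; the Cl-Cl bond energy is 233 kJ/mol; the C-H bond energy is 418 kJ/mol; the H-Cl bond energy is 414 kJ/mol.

ΔH ≈ −100 kJ

Bonds broken (reactants):
  C-H: 4 × 418 = 1672
  Cl-Cl: 1 × 233 = 233
  Σ(broken) = 1905 kJ
Bonds formed (products):
  C-Cl: 1 × 337 = 337
  C-H: 3 × 418 = 1254
  H-Cl: 1 × 414 = 414
  Σ(formed) = 2005 kJ
ΔH = Σ(broken) − Σ(formed) = 1905 − 2005 = −100 kJ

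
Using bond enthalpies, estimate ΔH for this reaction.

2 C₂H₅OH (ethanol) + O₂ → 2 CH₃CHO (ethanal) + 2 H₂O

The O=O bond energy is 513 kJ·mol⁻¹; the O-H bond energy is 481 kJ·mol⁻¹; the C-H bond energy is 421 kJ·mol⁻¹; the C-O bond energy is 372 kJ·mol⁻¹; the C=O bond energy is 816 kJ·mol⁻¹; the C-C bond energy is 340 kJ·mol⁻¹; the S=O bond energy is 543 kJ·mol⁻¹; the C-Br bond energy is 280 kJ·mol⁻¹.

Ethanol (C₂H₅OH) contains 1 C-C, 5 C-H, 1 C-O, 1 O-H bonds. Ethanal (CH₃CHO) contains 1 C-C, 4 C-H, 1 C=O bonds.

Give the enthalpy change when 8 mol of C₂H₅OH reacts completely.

ΔH = −1980 kJ

Bonds broken (reactants):
  C-C: 2 × 340 = 680
  C-H: 10 × 421 = 4210
  C-O: 2 × 372 = 744
  O-H: 2 × 481 = 962
  O=O: 1 × 513 = 513
  Σ(broken) = 7109 kJ
Bonds formed (products):
  C-C: 2 × 340 = 680
  C-H: 8 × 421 = 3368
  C=O: 2 × 816 = 1632
  O-H: 4 × 481 = 1924
  Σ(formed) = 7604 kJ
ΔH = Σ(broken) − Σ(formed) = 7109 − 7604 = −495 kJ
For 4× the reaction as written: 4 × (−495) = −1980 kJ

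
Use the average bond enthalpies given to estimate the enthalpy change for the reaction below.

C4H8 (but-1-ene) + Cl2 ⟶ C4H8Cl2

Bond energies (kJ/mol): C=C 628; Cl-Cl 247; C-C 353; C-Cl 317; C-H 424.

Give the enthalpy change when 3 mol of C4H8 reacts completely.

ΔH = −336 kJ

Bonds broken (reactants):
  C-C: 2 × 353 = 706
  C-H: 8 × 424 = 3392
  C=C: 1 × 628 = 628
  Cl-Cl: 1 × 247 = 247
  Σ(broken) = 4973 kJ
Bonds formed (products):
  C-C: 3 × 353 = 1059
  C-Cl: 2 × 317 = 634
  C-H: 8 × 424 = 3392
  Σ(formed) = 5085 kJ
ΔH = Σ(broken) − Σ(formed) = 4973 − 5085 = −112 kJ
For 3× the reaction as written: 3 × (−112) = −336 kJ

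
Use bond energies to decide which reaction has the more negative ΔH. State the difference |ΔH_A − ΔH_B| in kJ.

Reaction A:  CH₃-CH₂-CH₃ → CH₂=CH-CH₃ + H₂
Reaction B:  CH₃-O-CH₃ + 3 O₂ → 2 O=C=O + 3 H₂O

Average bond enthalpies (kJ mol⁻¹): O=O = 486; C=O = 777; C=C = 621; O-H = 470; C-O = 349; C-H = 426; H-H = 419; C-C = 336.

Reaction B, by 1364 kJ

Reaction A:
  Bonds broken (reactants):
    C-C: 2 × 336 = 672
    C-H: 8 × 426 = 3408
    Σ(broken) = 4080 kJ
  Bonds formed (products):
    C-C: 1 × 336 = 336
    C-H: 6 × 426 = 2556
    C=C: 1 × 621 = 621
    H-H: 1 × 419 = 419
    Σ(formed) = 3932 kJ
  ΔH_A = 4080 − 3932 = +148 kJ
Reaction B:
  Bonds broken (reactants):
    C-H: 6 × 426 = 2556
    C-O: 2 × 349 = 698
    O=O: 3 × 486 = 1458
    Σ(broken) = 4712 kJ
  Bonds formed (products):
    C=O: 4 × 777 = 3108
    O-H: 6 × 470 = 2820
    Σ(formed) = 5928 kJ
  ΔH_B = 4712 − 5928 = −1216 kJ
ΔH_A − ΔH_B = +1364 kJ, so reaction B has the more negative ΔH; |ΔH_A − ΔH_B| = 1364 kJ.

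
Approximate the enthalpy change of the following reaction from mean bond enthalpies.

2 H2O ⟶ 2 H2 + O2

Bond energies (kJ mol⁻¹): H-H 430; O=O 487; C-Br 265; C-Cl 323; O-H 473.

ΔH ≈ +545 kJ

Bonds broken (reactants):
  O-H: 4 × 473 = 1892
  Σ(broken) = 1892 kJ
Bonds formed (products):
  H-H: 2 × 430 = 860
  O=O: 1 × 487 = 487
  Σ(formed) = 1347 kJ
ΔH = Σ(broken) − Σ(formed) = 1892 − 1347 = +545 kJ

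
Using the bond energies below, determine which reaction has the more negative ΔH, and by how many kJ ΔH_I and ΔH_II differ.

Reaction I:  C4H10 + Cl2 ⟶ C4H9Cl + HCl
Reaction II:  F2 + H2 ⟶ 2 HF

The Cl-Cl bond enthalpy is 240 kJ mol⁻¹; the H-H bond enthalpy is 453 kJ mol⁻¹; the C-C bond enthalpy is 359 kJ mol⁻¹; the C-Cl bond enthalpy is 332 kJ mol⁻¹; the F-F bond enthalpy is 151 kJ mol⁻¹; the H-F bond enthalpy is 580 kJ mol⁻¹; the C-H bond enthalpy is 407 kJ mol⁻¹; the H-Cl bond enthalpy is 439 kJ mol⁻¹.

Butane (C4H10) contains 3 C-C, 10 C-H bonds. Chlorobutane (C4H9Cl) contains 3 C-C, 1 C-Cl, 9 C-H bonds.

Reaction II, by 432 kJ

Reaction I:
  Bonds broken (reactants):
    C-C: 3 × 359 = 1077
    C-H: 10 × 407 = 4070
    Cl-Cl: 1 × 240 = 240
    Σ(broken) = 5387 kJ
  Bonds formed (products):
    C-C: 3 × 359 = 1077
    C-Cl: 1 × 332 = 332
    C-H: 9 × 407 = 3663
    H-Cl: 1 × 439 = 439
    Σ(formed) = 5511 kJ
  ΔH_I = 5387 − 5511 = −124 kJ
Reaction II:
  Bonds broken (reactants):
    F-F: 1 × 151 = 151
    H-H: 1 × 453 = 453
    Σ(broken) = 604 kJ
  Bonds formed (products):
    H-F: 2 × 580 = 1160
    Σ(formed) = 1160 kJ
  ΔH_II = 604 − 1160 = −556 kJ
ΔH_I − ΔH_II = +432 kJ, so reaction II has the more negative ΔH; |ΔH_I − ΔH_II| = 432 kJ.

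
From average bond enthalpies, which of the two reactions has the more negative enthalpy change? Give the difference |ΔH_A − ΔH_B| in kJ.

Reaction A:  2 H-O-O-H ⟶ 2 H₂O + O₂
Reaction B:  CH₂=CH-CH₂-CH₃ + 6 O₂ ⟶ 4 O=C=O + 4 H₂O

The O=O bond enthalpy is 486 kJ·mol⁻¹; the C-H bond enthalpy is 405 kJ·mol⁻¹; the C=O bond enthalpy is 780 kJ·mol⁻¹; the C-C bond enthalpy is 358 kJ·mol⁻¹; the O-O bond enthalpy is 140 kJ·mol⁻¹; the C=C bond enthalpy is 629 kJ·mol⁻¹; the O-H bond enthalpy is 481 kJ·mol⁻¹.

Reaction B, by 2381 kJ

Reaction A:
  Bonds broken (reactants):
    O-H: 4 × 481 = 1924
    O-O: 2 × 140 = 280
    Σ(broken) = 2204 kJ
  Bonds formed (products):
    O-H: 4 × 481 = 1924
    O=O: 1 × 486 = 486
    Σ(formed) = 2410 kJ
  ΔH_A = 2204 − 2410 = −206 kJ
Reaction B:
  Bonds broken (reactants):
    C-C: 2 × 358 = 716
    C-H: 8 × 405 = 3240
    C=C: 1 × 629 = 629
    O=O: 6 × 486 = 2916
    Σ(broken) = 7501 kJ
  Bonds formed (products):
    C=O: 8 × 780 = 6240
    O-H: 8 × 481 = 3848
    Σ(formed) = 10088 kJ
  ΔH_B = 7501 − 10088 = −2587 kJ
ΔH_A − ΔH_B = +2381 kJ, so reaction B has the more negative ΔH; |ΔH_A − ΔH_B| = 2381 kJ.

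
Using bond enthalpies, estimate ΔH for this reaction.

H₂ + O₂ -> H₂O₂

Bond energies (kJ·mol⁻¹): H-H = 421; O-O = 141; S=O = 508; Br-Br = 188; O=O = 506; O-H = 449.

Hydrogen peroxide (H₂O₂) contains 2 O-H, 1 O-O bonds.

ΔH ≈ −112 kJ

Bonds broken (reactants):
  H-H: 1 × 421 = 421
  O=O: 1 × 506 = 506
  Σ(broken) = 927 kJ
Bonds formed (products):
  O-H: 2 × 449 = 898
  O-O: 1 × 141 = 141
  Σ(formed) = 1039 kJ
ΔH = Σ(broken) − Σ(formed) = 927 − 1039 = −112 kJ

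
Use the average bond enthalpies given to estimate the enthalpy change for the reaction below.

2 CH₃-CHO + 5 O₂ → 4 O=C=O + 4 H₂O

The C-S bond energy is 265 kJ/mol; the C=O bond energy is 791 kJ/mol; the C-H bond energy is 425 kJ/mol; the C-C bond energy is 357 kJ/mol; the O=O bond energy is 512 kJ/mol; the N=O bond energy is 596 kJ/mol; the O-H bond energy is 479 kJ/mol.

Bonds broken (reactants):
  C-C: 2 × 357 = 714
  C-H: 8 × 425 = 3400
  C=O: 2 × 791 = 1582
  O=O: 5 × 512 = 2560
  Σ(broken) = 8256 kJ
Bonds formed (products):
  C=O: 8 × 791 = 6328
  O-H: 8 × 479 = 3832
  Σ(formed) = 10160 kJ
ΔH = Σ(broken) − Σ(formed) = 8256 − 10160 = −1904 kJ

ΔH ≈ −1904 kJ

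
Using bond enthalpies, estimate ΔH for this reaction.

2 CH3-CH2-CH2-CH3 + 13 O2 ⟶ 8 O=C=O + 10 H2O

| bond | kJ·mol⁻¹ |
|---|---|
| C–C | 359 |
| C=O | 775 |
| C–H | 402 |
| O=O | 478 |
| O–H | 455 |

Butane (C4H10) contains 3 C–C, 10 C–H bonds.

Bonds broken (reactants):
  C–C: 6 × 359 = 2154
  C–H: 20 × 402 = 8040
  O=O: 13 × 478 = 6214
  Σ(broken) = 16408 kJ
Bonds formed (products):
  C=O: 16 × 775 = 12400
  O–H: 20 × 455 = 9100
  Σ(formed) = 21500 kJ
ΔH = Σ(broken) − Σ(formed) = 16408 − 21500 = −5092 kJ

ΔH ≈ −5092 kJ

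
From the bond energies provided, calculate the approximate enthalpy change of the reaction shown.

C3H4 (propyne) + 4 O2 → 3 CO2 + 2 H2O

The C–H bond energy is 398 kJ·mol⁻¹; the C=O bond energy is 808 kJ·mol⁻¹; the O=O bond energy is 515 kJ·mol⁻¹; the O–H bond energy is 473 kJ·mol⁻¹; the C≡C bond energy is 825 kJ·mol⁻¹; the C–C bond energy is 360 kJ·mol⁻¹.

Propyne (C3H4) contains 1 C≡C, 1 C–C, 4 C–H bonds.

ΔH ≈ −1903 kJ

Bonds broken (reactants):
  C≡C: 1 × 825 = 825
  C–C: 1 × 360 = 360
  C–H: 4 × 398 = 1592
  O=O: 4 × 515 = 2060
  Σ(broken) = 4837 kJ
Bonds formed (products):
  C=O: 6 × 808 = 4848
  O–H: 4 × 473 = 1892
  Σ(formed) = 6740 kJ
ΔH = Σ(broken) − Σ(formed) = 4837 − 6740 = −1903 kJ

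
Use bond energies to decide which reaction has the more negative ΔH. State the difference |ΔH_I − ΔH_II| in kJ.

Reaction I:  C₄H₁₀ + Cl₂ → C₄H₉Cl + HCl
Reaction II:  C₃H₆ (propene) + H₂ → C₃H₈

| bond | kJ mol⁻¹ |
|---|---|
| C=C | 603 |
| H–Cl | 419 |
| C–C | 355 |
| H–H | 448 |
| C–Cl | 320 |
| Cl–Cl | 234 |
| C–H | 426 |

Reaction II, by 77 kJ

Reaction I:
  Bonds broken (reactants):
    C–C: 3 × 355 = 1065
    C–H: 10 × 426 = 4260
    Cl–Cl: 1 × 234 = 234
    Σ(broken) = 5559 kJ
  Bonds formed (products):
    C–C: 3 × 355 = 1065
    C–Cl: 1 × 320 = 320
    C–H: 9 × 426 = 3834
    H–Cl: 1 × 419 = 419
    Σ(formed) = 5638 kJ
  ΔH_I = 5559 − 5638 = −79 kJ
Reaction II:
  Bonds broken (reactants):
    C–C: 1 × 355 = 355
    C–H: 6 × 426 = 2556
    C=C: 1 × 603 = 603
    H–H: 1 × 448 = 448
    Σ(broken) = 3962 kJ
  Bonds formed (products):
    C–C: 2 × 355 = 710
    C–H: 8 × 426 = 3408
    Σ(formed) = 4118 kJ
  ΔH_II = 3962 − 4118 = −156 kJ
ΔH_I − ΔH_II = +77 kJ, so reaction II has the more negative ΔH; |ΔH_I − ΔH_II| = 77 kJ.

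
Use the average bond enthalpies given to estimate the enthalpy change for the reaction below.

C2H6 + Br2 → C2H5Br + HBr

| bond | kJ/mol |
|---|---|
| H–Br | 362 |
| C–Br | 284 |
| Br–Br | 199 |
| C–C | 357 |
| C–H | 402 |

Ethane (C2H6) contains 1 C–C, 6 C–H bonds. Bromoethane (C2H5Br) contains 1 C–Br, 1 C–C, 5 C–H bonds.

ΔH ≈ −45 kJ

Bonds broken (reactants):
  Br–Br: 1 × 199 = 199
  C–C: 1 × 357 = 357
  C–H: 6 × 402 = 2412
  Σ(broken) = 2968 kJ
Bonds formed (products):
  C–Br: 1 × 284 = 284
  C–C: 1 × 357 = 357
  C–H: 5 × 402 = 2010
  H–Br: 1 × 362 = 362
  Σ(formed) = 3013 kJ
ΔH = Σ(broken) − Σ(formed) = 2968 − 3013 = −45 kJ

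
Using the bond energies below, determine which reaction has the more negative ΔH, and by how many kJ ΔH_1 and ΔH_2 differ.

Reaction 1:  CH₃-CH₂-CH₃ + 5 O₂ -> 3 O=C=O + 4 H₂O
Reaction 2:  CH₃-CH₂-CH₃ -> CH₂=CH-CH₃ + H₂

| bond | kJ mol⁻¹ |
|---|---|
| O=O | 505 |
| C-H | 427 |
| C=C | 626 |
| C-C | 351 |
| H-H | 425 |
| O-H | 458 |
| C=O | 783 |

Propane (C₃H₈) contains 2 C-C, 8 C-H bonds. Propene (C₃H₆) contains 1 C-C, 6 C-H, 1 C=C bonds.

Reaction 1, by 1873 kJ

Reaction 1:
  Bonds broken (reactants):
    C-C: 2 × 351 = 702
    C-H: 8 × 427 = 3416
    O=O: 5 × 505 = 2525
    Σ(broken) = 6643 kJ
  Bonds formed (products):
    C=O: 6 × 783 = 4698
    O-H: 8 × 458 = 3664
    Σ(formed) = 8362 kJ
  ΔH_1 = 6643 − 8362 = −1719 kJ
Reaction 2:
  Bonds broken (reactants):
    C-C: 2 × 351 = 702
    C-H: 8 × 427 = 3416
    Σ(broken) = 4118 kJ
  Bonds formed (products):
    C-C: 1 × 351 = 351
    C-H: 6 × 427 = 2562
    C=C: 1 × 626 = 626
    H-H: 1 × 425 = 425
    Σ(formed) = 3964 kJ
  ΔH_2 = 4118 − 3964 = +154 kJ
ΔH_1 − ΔH_2 = −1873 kJ, so reaction 1 has the more negative ΔH; |ΔH_1 − ΔH_2| = 1873 kJ.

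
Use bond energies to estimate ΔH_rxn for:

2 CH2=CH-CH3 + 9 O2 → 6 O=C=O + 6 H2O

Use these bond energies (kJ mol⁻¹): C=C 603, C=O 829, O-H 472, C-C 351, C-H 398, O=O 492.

ΔH ≈ −4500 kJ

Bonds broken (reactants):
  C-C: 2 × 351 = 702
  C-H: 12 × 398 = 4776
  C=C: 2 × 603 = 1206
  O=O: 9 × 492 = 4428
  Σ(broken) = 11112 kJ
Bonds formed (products):
  C=O: 12 × 829 = 9948
  O-H: 12 × 472 = 5664
  Σ(formed) = 15612 kJ
ΔH = Σ(broken) − Σ(formed) = 11112 − 15612 = −4500 kJ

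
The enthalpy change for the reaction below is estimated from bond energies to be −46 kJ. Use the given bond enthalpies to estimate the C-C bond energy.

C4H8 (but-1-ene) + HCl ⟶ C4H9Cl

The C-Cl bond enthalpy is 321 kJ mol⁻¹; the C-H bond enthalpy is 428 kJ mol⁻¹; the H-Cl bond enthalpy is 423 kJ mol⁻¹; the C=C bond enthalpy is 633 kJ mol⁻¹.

D(C-C) ≈ 353 kJ/mol

Let D be the C-C bond energy.
Σ(broken) = 2×D + 8×428 + 1×633 + 1×423 = 4480 + 2D
Σ(formed) = 3×D + 1×321 + 9×428 = 4173 + 3D
ΔH = Σ(broken) − Σ(formed) = (4480 + 2D) − (4173 + 3D) = +307 − D
Setting this equal to −46 kJ gives D = 353 kJ/mol.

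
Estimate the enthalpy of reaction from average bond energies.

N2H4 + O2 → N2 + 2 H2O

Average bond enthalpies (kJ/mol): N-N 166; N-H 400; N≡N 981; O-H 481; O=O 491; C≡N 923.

ΔH ≈ −648 kJ

Bonds broken (reactants):
  N-H: 4 × 400 = 1600
  N-N: 1 × 166 = 166
  O=O: 1 × 491 = 491
  Σ(broken) = 2257 kJ
Bonds formed (products):
  N≡N: 1 × 981 = 981
  O-H: 4 × 481 = 1924
  Σ(formed) = 2905 kJ
ΔH = Σ(broken) − Σ(formed) = 2257 − 2905 = −648 kJ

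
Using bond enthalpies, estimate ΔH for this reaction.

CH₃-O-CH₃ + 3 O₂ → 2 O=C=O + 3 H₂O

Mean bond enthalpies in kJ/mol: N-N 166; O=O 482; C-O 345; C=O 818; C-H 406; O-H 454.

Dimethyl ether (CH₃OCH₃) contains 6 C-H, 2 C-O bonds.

Bonds broken (reactants):
  C-H: 6 × 406 = 2436
  C-O: 2 × 345 = 690
  O=O: 3 × 482 = 1446
  Σ(broken) = 4572 kJ
Bonds formed (products):
  C=O: 4 × 818 = 3272
  O-H: 6 × 454 = 2724
  Σ(formed) = 5996 kJ
ΔH = Σ(broken) − Σ(formed) = 4572 − 5996 = −1424 kJ

ΔH ≈ −1424 kJ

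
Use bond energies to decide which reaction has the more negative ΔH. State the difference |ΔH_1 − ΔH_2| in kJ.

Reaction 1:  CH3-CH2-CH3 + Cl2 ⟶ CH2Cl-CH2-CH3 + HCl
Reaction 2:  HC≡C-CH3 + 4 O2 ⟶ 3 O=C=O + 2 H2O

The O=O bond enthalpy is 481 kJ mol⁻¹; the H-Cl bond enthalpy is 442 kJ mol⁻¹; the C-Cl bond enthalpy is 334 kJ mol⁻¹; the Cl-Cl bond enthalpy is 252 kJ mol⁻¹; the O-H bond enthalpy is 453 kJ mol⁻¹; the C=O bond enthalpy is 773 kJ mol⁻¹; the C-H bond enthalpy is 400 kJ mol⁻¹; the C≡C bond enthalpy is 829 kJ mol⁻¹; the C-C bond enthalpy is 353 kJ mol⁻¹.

Reaction 2, by 1620 kJ

Reaction 1:
  Bonds broken (reactants):
    C-C: 2 × 353 = 706
    C-H: 8 × 400 = 3200
    Cl-Cl: 1 × 252 = 252
    Σ(broken) = 4158 kJ
  Bonds formed (products):
    C-C: 2 × 353 = 706
    C-Cl: 1 × 334 = 334
    C-H: 7 × 400 = 2800
    H-Cl: 1 × 442 = 442
    Σ(formed) = 4282 kJ
  ΔH_1 = 4158 − 4282 = −124 kJ
Reaction 2:
  Bonds broken (reactants):
    C≡C: 1 × 829 = 829
    C-C: 1 × 353 = 353
    C-H: 4 × 400 = 1600
    O=O: 4 × 481 = 1924
    Σ(broken) = 4706 kJ
  Bonds formed (products):
    C=O: 6 × 773 = 4638
    O-H: 4 × 453 = 1812
    Σ(formed) = 6450 kJ
  ΔH_2 = 4706 − 6450 = −1744 kJ
ΔH_1 − ΔH_2 = +1620 kJ, so reaction 2 has the more negative ΔH; |ΔH_1 − ΔH_2| = 1620 kJ.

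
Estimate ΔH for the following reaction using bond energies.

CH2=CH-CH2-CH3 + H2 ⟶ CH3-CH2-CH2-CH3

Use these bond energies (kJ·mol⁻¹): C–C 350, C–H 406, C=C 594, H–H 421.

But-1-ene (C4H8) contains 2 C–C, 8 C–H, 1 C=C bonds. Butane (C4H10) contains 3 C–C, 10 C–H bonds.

Bonds broken (reactants):
  C–C: 2 × 350 = 700
  C–H: 8 × 406 = 3248
  C=C: 1 × 594 = 594
  H–H: 1 × 421 = 421
  Σ(broken) = 4963 kJ
Bonds formed (products):
  C–C: 3 × 350 = 1050
  C–H: 10 × 406 = 4060
  Σ(formed) = 5110 kJ
ΔH = Σ(broken) − Σ(formed) = 4963 − 5110 = −147 kJ

ΔH ≈ −147 kJ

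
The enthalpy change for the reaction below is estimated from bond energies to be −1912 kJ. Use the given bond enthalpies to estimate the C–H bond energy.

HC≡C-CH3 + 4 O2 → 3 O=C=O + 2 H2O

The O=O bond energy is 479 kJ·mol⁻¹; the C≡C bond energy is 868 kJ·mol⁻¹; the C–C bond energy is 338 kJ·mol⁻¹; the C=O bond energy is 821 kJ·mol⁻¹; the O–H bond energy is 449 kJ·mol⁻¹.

D(C–H) ≈ 422 kJ/mol

Let D be the C–H bond energy.
Σ(broken) = 1×868 + 1×338 + 4×D + 4×479 = 3122 + 4D
Σ(formed) = 6×821 + 4×449 = 6722
ΔH = Σ(broken) − Σ(formed) = (3122 + 4D) − (6722) = −3600 + 4D
Setting this equal to −1912 kJ gives 4D = 1688, so D = 422 kJ/mol.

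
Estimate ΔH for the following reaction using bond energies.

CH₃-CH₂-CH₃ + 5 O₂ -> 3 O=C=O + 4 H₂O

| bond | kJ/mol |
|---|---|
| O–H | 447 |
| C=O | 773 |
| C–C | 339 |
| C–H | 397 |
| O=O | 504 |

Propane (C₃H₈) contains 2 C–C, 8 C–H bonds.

ΔH ≈ −1840 kJ

Bonds broken (reactants):
  C–C: 2 × 339 = 678
  C–H: 8 × 397 = 3176
  O=O: 5 × 504 = 2520
  Σ(broken) = 6374 kJ
Bonds formed (products):
  C=O: 6 × 773 = 4638
  O–H: 8 × 447 = 3576
  Σ(formed) = 8214 kJ
ΔH = Σ(broken) − Σ(formed) = 6374 − 8214 = −1840 kJ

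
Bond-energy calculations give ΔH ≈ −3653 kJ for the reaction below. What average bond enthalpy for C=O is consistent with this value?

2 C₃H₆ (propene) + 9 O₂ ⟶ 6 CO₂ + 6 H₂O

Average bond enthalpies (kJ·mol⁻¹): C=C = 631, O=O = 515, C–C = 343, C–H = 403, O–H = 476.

D(C=O) ≈ 780 kJ/mol

Let D be the C=O bond energy.
Σ(broken) = 2×343 + 12×403 + 2×631 + 9×515 = 11419
Σ(formed) = 12×D + 12×476 = 5712 + 12D
ΔH = Σ(broken) − Σ(formed) = (11419) − (5712 + 12D) = +5707 − 12D
Setting this equal to −3653 kJ gives 12D = 9360, so D = 780 kJ/mol.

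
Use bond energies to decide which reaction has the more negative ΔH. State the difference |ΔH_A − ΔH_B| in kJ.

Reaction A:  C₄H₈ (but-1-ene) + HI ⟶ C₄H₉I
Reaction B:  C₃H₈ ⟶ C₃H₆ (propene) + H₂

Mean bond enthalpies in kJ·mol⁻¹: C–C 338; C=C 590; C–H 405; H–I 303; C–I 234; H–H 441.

Reaction A, by 201 kJ

Reaction A:
  Bonds broken (reactants):
    C–C: 2 × 338 = 676
    C–H: 8 × 405 = 3240
    C=C: 1 × 590 = 590
    H–I: 1 × 303 = 303
    Σ(broken) = 4809 kJ
  Bonds formed (products):
    C–C: 3 × 338 = 1014
    C–H: 9 × 405 = 3645
    C–I: 1 × 234 = 234
    Σ(formed) = 4893 kJ
  ΔH_A = 4809 − 4893 = −84 kJ
Reaction B:
  Bonds broken (reactants):
    C–C: 2 × 338 = 676
    C–H: 8 × 405 = 3240
    Σ(broken) = 3916 kJ
  Bonds formed (products):
    C–C: 1 × 338 = 338
    C–H: 6 × 405 = 2430
    C=C: 1 × 590 = 590
    H–H: 1 × 441 = 441
    Σ(formed) = 3799 kJ
  ΔH_B = 3916 − 3799 = +117 kJ
ΔH_A − ΔH_B = −201 kJ, so reaction A has the more negative ΔH; |ΔH_A − ΔH_B| = 201 kJ.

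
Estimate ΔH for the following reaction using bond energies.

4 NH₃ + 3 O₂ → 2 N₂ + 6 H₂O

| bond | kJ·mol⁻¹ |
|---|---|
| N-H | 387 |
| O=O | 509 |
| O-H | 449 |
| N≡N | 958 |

ΔH ≈ −1133 kJ

Bonds broken (reactants):
  N-H: 12 × 387 = 4644
  O=O: 3 × 509 = 1527
  Σ(broken) = 6171 kJ
Bonds formed (products):
  N≡N: 2 × 958 = 1916
  O-H: 12 × 449 = 5388
  Σ(formed) = 7304 kJ
ΔH = Σ(broken) − Σ(formed) = 6171 − 7304 = −1133 kJ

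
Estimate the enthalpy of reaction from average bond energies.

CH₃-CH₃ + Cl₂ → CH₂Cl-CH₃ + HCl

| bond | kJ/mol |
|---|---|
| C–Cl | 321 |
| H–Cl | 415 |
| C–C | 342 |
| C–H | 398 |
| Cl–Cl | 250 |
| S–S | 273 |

ΔH ≈ −88 kJ

Bonds broken (reactants):
  C–C: 1 × 342 = 342
  C–H: 6 × 398 = 2388
  Cl–Cl: 1 × 250 = 250
  Σ(broken) = 2980 kJ
Bonds formed (products):
  C–C: 1 × 342 = 342
  C–Cl: 1 × 321 = 321
  C–H: 5 × 398 = 1990
  H–Cl: 1 × 415 = 415
  Σ(formed) = 3068 kJ
ΔH = Σ(broken) − Σ(formed) = 2980 − 3068 = −88 kJ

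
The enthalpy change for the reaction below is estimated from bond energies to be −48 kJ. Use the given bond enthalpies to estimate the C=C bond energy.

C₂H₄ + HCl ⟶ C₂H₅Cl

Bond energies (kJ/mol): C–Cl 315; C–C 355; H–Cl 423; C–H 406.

D(C=C) ≈ 605 kJ/mol

Let D be the C=C bond energy.
Σ(broken) = 4×406 + 1×D + 1×423 = 2047 + D
Σ(formed) = 1×355 + 1×315 + 5×406 = 2700
ΔH = Σ(broken) − Σ(formed) = (2047 + D) − (2700) = −653 + D
Setting this equal to −48 kJ gives D = 605 kJ/mol.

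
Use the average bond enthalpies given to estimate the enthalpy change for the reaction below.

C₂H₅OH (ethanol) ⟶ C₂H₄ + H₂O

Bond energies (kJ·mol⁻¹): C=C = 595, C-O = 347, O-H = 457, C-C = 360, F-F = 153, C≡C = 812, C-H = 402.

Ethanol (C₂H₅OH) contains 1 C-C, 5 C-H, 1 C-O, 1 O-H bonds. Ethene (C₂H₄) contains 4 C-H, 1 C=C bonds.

ΔH ≈ +57 kJ

Bonds broken (reactants):
  C-C: 1 × 360 = 360
  C-H: 5 × 402 = 2010
  C-O: 1 × 347 = 347
  O-H: 1 × 457 = 457
  Σ(broken) = 3174 kJ
Bonds formed (products):
  C-H: 4 × 402 = 1608
  C=C: 1 × 595 = 595
  O-H: 2 × 457 = 914
  Σ(formed) = 3117 kJ
ΔH = Σ(broken) − Σ(formed) = 3174 − 3117 = +57 kJ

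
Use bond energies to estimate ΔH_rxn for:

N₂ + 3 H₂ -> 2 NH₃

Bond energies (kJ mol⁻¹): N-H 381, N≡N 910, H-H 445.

ΔH ≈ −41 kJ

Bonds broken (reactants):
  H-H: 3 × 445 = 1335
  N≡N: 1 × 910 = 910
  Σ(broken) = 2245 kJ
Bonds formed (products):
  N-H: 6 × 381 = 2286
  Σ(formed) = 2286 kJ
ΔH = Σ(broken) − Σ(formed) = 2245 − 2286 = −41 kJ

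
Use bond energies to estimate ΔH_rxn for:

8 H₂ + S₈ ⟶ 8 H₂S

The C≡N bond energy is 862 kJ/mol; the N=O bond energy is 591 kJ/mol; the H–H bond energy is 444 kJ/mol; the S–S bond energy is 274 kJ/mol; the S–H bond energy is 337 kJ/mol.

ΔH ≈ +352 kJ

Bonds broken (reactants):
  H–H: 8 × 444 = 3552
  S–S: 8 × 274 = 2192
  Σ(broken) = 5744 kJ
Bonds formed (products):
  S–H: 16 × 337 = 5392
  Σ(formed) = 5392 kJ
ΔH = Σ(broken) − Σ(formed) = 5744 − 5392 = +352 kJ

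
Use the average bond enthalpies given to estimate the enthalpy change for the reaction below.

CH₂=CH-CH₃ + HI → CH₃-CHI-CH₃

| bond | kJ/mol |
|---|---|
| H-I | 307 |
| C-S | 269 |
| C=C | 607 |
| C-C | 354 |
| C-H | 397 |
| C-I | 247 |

ΔH ≈ −84 kJ

Bonds broken (reactants):
  C-C: 1 × 354 = 354
  C-H: 6 × 397 = 2382
  C=C: 1 × 607 = 607
  H-I: 1 × 307 = 307
  Σ(broken) = 3650 kJ
Bonds formed (products):
  C-C: 2 × 354 = 708
  C-H: 7 × 397 = 2779
  C-I: 1 × 247 = 247
  Σ(formed) = 3734 kJ
ΔH = Σ(broken) − Σ(formed) = 3650 − 3734 = −84 kJ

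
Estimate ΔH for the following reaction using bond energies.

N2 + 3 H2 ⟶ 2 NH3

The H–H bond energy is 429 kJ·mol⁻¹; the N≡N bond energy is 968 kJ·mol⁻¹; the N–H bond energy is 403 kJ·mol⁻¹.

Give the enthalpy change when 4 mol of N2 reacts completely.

ΔH = −652 kJ

Bonds broken (reactants):
  H–H: 3 × 429 = 1287
  N≡N: 1 × 968 = 968
  Σ(broken) = 2255 kJ
Bonds formed (products):
  N–H: 6 × 403 = 2418
  Σ(formed) = 2418 kJ
ΔH = Σ(broken) − Σ(formed) = 2255 − 2418 = −163 kJ
For 4× the reaction as written: 4 × (−163) = −652 kJ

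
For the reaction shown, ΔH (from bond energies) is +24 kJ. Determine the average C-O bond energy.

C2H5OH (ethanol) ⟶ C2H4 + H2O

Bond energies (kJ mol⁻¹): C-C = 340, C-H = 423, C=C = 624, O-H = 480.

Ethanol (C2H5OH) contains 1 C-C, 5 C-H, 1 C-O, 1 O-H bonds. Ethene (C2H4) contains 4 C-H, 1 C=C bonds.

D(C-O) ≈ 365 kJ/mol

Let D be the C-O bond energy.
Σ(broken) = 1×340 + 5×423 + 1×D + 1×480 = 2935 + D
Σ(formed) = 4×423 + 1×624 + 2×480 = 3276
ΔH = Σ(broken) − Σ(formed) = (2935 + D) − (3276) = −341 + D
Setting this equal to +24 kJ gives D = 365 kJ/mol.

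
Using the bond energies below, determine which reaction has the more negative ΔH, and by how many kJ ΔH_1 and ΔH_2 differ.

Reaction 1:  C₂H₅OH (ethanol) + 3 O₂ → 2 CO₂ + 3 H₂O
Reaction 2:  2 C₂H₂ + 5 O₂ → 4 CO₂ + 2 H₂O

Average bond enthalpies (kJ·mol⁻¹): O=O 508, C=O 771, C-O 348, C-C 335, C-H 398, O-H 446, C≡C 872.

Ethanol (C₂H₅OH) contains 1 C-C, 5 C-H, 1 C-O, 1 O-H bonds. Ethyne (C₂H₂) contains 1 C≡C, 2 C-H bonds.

Reaction 2, by 959 kJ

Reaction 1:
  Bonds broken (reactants):
    C-C: 1 × 335 = 335
    C-H: 5 × 398 = 1990
    C-O: 1 × 348 = 348
    O-H: 1 × 446 = 446
    O=O: 3 × 508 = 1524
    Σ(broken) = 4643 kJ
  Bonds formed (products):
    C=O: 4 × 771 = 3084
    O-H: 6 × 446 = 2676
    Σ(formed) = 5760 kJ
  ΔH_1 = 4643 − 5760 = −1117 kJ
Reaction 2:
  Bonds broken (reactants):
    C≡C: 2 × 872 = 1744
    C-H: 4 × 398 = 1592
    O=O: 5 × 508 = 2540
    Σ(broken) = 5876 kJ
  Bonds formed (products):
    C=O: 8 × 771 = 6168
    O-H: 4 × 446 = 1784
    Σ(formed) = 7952 kJ
  ΔH_2 = 5876 − 7952 = −2076 kJ
ΔH_1 − ΔH_2 = +959 kJ, so reaction 2 has the more negative ΔH; |ΔH_1 − ΔH_2| = 959 kJ.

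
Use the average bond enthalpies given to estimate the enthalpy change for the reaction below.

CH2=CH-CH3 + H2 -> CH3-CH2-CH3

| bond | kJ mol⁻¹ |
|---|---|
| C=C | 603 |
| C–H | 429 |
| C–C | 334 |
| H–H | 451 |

ΔH ≈ −138 kJ

Bonds broken (reactants):
  C–C: 1 × 334 = 334
  C–H: 6 × 429 = 2574
  C=C: 1 × 603 = 603
  H–H: 1 × 451 = 451
  Σ(broken) = 3962 kJ
Bonds formed (products):
  C–C: 2 × 334 = 668
  C–H: 8 × 429 = 3432
  Σ(formed) = 4100 kJ
ΔH = Σ(broken) − Σ(formed) = 3962 − 4100 = −138 kJ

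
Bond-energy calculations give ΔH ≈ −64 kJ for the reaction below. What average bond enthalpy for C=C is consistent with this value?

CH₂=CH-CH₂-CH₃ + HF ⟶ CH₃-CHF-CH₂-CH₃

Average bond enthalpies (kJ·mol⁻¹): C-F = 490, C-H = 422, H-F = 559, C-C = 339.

Let D be the C=C bond energy.
Σ(broken) = 2×339 + 8×422 + 1×D + 1×559 = 4613 + D
Σ(formed) = 3×339 + 1×490 + 9×422 = 5305
ΔH = Σ(broken) − Σ(formed) = (4613 + D) − (5305) = −692 + D
Setting this equal to −64 kJ gives D = 628 kJ/mol.

D(C=C) ≈ 628 kJ/mol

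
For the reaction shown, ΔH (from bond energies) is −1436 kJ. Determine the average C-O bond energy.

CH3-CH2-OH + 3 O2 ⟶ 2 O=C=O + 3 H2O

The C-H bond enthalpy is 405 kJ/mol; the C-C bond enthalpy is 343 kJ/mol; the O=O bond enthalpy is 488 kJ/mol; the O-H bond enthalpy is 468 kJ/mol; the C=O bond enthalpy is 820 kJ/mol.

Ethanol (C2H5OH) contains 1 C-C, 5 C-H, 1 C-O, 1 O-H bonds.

D(C-O) ≈ 352 kJ/mol

Let D be the C-O bond energy.
Σ(broken) = 1×343 + 5×405 + 1×D + 1×468 + 3×488 = 4300 + D
Σ(formed) = 4×820 + 6×468 = 6088
ΔH = Σ(broken) − Σ(formed) = (4300 + D) − (6088) = −1788 + D
Setting this equal to −1436 kJ gives D = 352 kJ/mol.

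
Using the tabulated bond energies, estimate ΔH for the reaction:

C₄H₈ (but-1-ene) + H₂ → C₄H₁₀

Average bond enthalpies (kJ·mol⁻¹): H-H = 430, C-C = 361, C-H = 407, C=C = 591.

ΔH ≈ −154 kJ

Bonds broken (reactants):
  C-C: 2 × 361 = 722
  C-H: 8 × 407 = 3256
  C=C: 1 × 591 = 591
  H-H: 1 × 430 = 430
  Σ(broken) = 4999 kJ
Bonds formed (products):
  C-C: 3 × 361 = 1083
  C-H: 10 × 407 = 4070
  Σ(formed) = 5153 kJ
ΔH = Σ(broken) − Σ(formed) = 4999 − 5153 = −154 kJ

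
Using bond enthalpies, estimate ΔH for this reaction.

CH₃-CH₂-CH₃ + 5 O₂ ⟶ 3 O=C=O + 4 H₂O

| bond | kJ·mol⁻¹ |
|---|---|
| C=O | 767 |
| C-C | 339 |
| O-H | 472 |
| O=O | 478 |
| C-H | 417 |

Bonds broken (reactants):
  C-C: 2 × 339 = 678
  C-H: 8 × 417 = 3336
  O=O: 5 × 478 = 2390
  Σ(broken) = 6404 kJ
Bonds formed (products):
  C=O: 6 × 767 = 4602
  O-H: 8 × 472 = 3776
  Σ(formed) = 8378 kJ
ΔH = Σ(broken) − Σ(formed) = 6404 − 8378 = −1974 kJ

ΔH ≈ −1974 kJ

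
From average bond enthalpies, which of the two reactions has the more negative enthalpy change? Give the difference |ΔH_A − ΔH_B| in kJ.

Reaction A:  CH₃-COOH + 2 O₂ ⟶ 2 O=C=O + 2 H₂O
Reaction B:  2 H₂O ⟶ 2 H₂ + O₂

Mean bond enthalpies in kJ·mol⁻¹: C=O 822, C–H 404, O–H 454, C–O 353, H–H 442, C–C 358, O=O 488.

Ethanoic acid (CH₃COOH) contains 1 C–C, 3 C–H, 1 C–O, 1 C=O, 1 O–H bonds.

Reaction A:
  Bonds broken (reactants):
    C–C: 1 × 358 = 358
    C–H: 3 × 404 = 1212
    C–O: 1 × 353 = 353
    C=O: 1 × 822 = 822
    O–H: 1 × 454 = 454
    O=O: 2 × 488 = 976
    Σ(broken) = 4175 kJ
  Bonds formed (products):
    C=O: 4 × 822 = 3288
    O–H: 4 × 454 = 1816
    Σ(formed) = 5104 kJ
  ΔH_A = 4175 − 5104 = −929 kJ
Reaction B:
  Bonds broken (reactants):
    O–H: 4 × 454 = 1816
    Σ(broken) = 1816 kJ
  Bonds formed (products):
    H–H: 2 × 442 = 884
    O=O: 1 × 488 = 488
    Σ(formed) = 1372 kJ
  ΔH_B = 1816 − 1372 = +444 kJ
ΔH_A − ΔH_B = −1373 kJ, so reaction A has the more negative ΔH; |ΔH_A − ΔH_B| = 1373 kJ.

Reaction A, by 1373 kJ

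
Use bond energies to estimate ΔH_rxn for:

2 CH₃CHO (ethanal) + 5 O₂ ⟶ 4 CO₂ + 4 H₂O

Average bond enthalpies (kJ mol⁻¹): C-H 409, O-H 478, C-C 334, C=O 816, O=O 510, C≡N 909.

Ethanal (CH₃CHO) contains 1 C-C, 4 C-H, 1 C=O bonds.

ΔH ≈ −2230 kJ

Bonds broken (reactants):
  C-C: 2 × 334 = 668
  C-H: 8 × 409 = 3272
  C=O: 2 × 816 = 1632
  O=O: 5 × 510 = 2550
  Σ(broken) = 8122 kJ
Bonds formed (products):
  C=O: 8 × 816 = 6528
  O-H: 8 × 478 = 3824
  Σ(formed) = 10352 kJ
ΔH = Σ(broken) − Σ(formed) = 8122 − 10352 = −2230 kJ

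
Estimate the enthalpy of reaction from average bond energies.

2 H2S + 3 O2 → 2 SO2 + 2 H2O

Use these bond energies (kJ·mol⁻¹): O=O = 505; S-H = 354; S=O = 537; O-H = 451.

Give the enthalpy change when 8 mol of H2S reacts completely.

Bonds broken (reactants):
  O=O: 3 × 505 = 1515
  S-H: 4 × 354 = 1416
  Σ(broken) = 2931 kJ
Bonds formed (products):
  O-H: 4 × 451 = 1804
  S=O: 4 × 537 = 2148
  Σ(formed) = 3952 kJ
ΔH = Σ(broken) − Σ(formed) = 2931 − 3952 = −1021 kJ
For 4× the reaction as written: 4 × (−1021) = −4084 kJ

ΔH = −4084 kJ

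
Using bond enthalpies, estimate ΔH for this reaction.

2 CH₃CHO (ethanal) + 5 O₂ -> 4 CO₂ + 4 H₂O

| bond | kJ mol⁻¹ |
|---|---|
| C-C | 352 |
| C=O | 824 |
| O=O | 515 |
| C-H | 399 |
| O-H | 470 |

Bonds broken (reactants):
  C-C: 2 × 352 = 704
  C-H: 8 × 399 = 3192
  C=O: 2 × 824 = 1648
  O=O: 5 × 515 = 2575
  Σ(broken) = 8119 kJ
Bonds formed (products):
  C=O: 8 × 824 = 6592
  O-H: 8 × 470 = 3760
  Σ(formed) = 10352 kJ
ΔH = Σ(broken) − Σ(formed) = 8119 − 10352 = −2233 kJ

ΔH ≈ −2233 kJ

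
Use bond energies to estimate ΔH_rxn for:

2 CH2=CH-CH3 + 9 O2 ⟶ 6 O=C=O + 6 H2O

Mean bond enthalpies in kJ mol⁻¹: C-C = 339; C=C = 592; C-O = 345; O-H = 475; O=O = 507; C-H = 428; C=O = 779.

Bonds broken (reactants):
  C-C: 2 × 339 = 678
  C-H: 12 × 428 = 5136
  C=C: 2 × 592 = 1184
  O=O: 9 × 507 = 4563
  Σ(broken) = 11561 kJ
Bonds formed (products):
  C=O: 12 × 779 = 9348
  O-H: 12 × 475 = 5700
  Σ(formed) = 15048 kJ
ΔH = Σ(broken) − Σ(formed) = 11561 − 15048 = −3487 kJ

ΔH ≈ −3487 kJ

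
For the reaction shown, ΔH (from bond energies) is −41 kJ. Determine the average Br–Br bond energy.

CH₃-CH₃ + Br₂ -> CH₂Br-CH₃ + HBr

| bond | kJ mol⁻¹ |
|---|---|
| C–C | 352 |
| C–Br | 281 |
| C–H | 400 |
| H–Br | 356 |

D(Br–Br) ≈ 196 kJ/mol

Let D be the Br–Br bond energy.
Σ(broken) = 1×D + 1×352 + 6×400 = 2752 + D
Σ(formed) = 1×281 + 1×352 + 5×400 + 1×356 = 2989
ΔH = Σ(broken) − Σ(formed) = (2752 + D) − (2989) = −237 + D
Setting this equal to −41 kJ gives D = 196 kJ/mol.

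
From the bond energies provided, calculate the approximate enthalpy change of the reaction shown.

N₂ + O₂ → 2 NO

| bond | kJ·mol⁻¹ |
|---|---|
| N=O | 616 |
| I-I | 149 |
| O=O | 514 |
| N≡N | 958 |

Bonds broken (reactants):
  N≡N: 1 × 958 = 958
  O=O: 1 × 514 = 514
  Σ(broken) = 1472 kJ
Bonds formed (products):
  N=O: 2 × 616 = 1232
  Σ(formed) = 1232 kJ
ΔH = Σ(broken) − Σ(formed) = 1472 − 1232 = +240 kJ

ΔH ≈ +240 kJ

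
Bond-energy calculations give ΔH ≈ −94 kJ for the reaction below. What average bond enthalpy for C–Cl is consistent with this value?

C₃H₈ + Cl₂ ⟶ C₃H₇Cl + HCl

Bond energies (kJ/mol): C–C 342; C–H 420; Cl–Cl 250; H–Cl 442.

D(C–Cl) ≈ 322 kJ/mol

Let D be the C–Cl bond energy.
Σ(broken) = 2×342 + 8×420 + 1×250 = 4294
Σ(formed) = 2×342 + 1×D + 7×420 + 1×442 = 4066 + D
ΔH = Σ(broken) − Σ(formed) = (4294) − (4066 + D) = +228 − D
Setting this equal to −94 kJ gives D = 322 kJ/mol.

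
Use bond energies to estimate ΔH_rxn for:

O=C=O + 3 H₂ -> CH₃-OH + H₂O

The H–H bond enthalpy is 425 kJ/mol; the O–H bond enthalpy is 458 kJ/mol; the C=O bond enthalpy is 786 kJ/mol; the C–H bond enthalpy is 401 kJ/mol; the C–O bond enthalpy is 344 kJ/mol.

ΔH ≈ −74 kJ

Bonds broken (reactants):
  C=O: 2 × 786 = 1572
  H–H: 3 × 425 = 1275
  Σ(broken) = 2847 kJ
Bonds formed (products):
  C–H: 3 × 401 = 1203
  C–O: 1 × 344 = 344
  O–H: 3 × 458 = 1374
  Σ(formed) = 2921 kJ
ΔH = Σ(broken) − Σ(formed) = 2847 − 2921 = −74 kJ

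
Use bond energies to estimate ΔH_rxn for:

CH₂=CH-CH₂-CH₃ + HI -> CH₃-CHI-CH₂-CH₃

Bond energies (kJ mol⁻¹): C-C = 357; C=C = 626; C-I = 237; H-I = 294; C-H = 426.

ΔH ≈ −100 kJ

Bonds broken (reactants):
  C-C: 2 × 357 = 714
  C-H: 8 × 426 = 3408
  C=C: 1 × 626 = 626
  H-I: 1 × 294 = 294
  Σ(broken) = 5042 kJ
Bonds formed (products):
  C-C: 3 × 357 = 1071
  C-H: 9 × 426 = 3834
  C-I: 1 × 237 = 237
  Σ(formed) = 5142 kJ
ΔH = Σ(broken) − Σ(formed) = 5042 − 5142 = −100 kJ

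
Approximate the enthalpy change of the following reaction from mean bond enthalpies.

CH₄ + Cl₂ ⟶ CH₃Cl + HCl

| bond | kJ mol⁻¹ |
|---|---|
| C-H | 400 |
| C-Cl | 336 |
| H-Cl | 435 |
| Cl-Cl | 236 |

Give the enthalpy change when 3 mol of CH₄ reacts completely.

ΔH = −405 kJ

Bonds broken (reactants):
  C-H: 4 × 400 = 1600
  Cl-Cl: 1 × 236 = 236
  Σ(broken) = 1836 kJ
Bonds formed (products):
  C-Cl: 1 × 336 = 336
  C-H: 3 × 400 = 1200
  H-Cl: 1 × 435 = 435
  Σ(formed) = 1971 kJ
ΔH = Σ(broken) − Σ(formed) = 1836 − 1971 = −135 kJ
For 3× the reaction as written: 3 × (−135) = −405 kJ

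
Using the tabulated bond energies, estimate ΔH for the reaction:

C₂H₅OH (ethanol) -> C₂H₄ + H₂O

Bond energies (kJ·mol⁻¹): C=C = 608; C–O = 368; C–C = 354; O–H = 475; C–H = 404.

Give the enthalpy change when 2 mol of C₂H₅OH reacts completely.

ΔH = +86 kJ

Bonds broken (reactants):
  C–C: 1 × 354 = 354
  C–H: 5 × 404 = 2020
  C–O: 1 × 368 = 368
  O–H: 1 × 475 = 475
  Σ(broken) = 3217 kJ
Bonds formed (products):
  C–H: 4 × 404 = 1616
  C=C: 1 × 608 = 608
  O–H: 2 × 475 = 950
  Σ(formed) = 3174 kJ
ΔH = Σ(broken) − Σ(formed) = 3217 − 3174 = +43 kJ
For 2× the reaction as written: 2 × (+43) = +86 kJ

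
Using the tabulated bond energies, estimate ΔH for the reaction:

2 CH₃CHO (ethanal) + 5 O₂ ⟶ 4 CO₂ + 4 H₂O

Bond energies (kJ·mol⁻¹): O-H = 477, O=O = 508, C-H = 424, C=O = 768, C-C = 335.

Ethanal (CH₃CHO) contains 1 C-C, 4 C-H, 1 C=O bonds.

Bonds broken (reactants):
  C-C: 2 × 335 = 670
  C-H: 8 × 424 = 3392
  C=O: 2 × 768 = 1536
  O=O: 5 × 508 = 2540
  Σ(broken) = 8138 kJ
Bonds formed (products):
  C=O: 8 × 768 = 6144
  O-H: 8 × 477 = 3816
  Σ(formed) = 9960 kJ
ΔH = Σ(broken) − Σ(formed) = 8138 − 9960 = −1822 kJ

ΔH ≈ −1822 kJ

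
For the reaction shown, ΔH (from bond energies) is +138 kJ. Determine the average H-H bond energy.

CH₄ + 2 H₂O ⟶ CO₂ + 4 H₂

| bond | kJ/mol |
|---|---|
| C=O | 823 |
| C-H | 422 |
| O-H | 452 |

Let D be the H-H bond energy.
Σ(broken) = 4×422 + 4×452 = 3496
Σ(formed) = 2×823 + 4×D = 1646 + 4D
ΔH = Σ(broken) − Σ(formed) = (3496) − (1646 + 4D) = +1850 − 4D
Setting this equal to +138 kJ gives 4D = 1712, so D = 428 kJ/mol.

D(H-H) ≈ 428 kJ/mol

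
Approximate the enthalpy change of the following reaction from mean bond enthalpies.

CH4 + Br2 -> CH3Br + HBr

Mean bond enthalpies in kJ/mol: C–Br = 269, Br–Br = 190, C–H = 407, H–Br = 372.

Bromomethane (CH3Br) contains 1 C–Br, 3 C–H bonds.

ΔH ≈ −44 kJ

Bonds broken (reactants):
  Br–Br: 1 × 190 = 190
  C–H: 4 × 407 = 1628
  Σ(broken) = 1818 kJ
Bonds formed (products):
  C–Br: 1 × 269 = 269
  C–H: 3 × 407 = 1221
  H–Br: 1 × 372 = 372
  Σ(formed) = 1862 kJ
ΔH = Σ(broken) − Σ(formed) = 1818 − 1862 = −44 kJ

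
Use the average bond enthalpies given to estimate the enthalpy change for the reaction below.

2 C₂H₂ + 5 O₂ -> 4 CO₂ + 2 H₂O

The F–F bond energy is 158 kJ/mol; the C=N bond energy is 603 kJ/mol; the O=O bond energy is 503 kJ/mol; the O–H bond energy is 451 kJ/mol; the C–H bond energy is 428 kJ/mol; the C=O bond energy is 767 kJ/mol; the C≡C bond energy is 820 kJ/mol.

ΔH ≈ −2073 kJ

Bonds broken (reactants):
  C≡C: 2 × 820 = 1640
  C–H: 4 × 428 = 1712
  O=O: 5 × 503 = 2515
  Σ(broken) = 5867 kJ
Bonds formed (products):
  C=O: 8 × 767 = 6136
  O–H: 4 × 451 = 1804
  Σ(formed) = 7940 kJ
ΔH = Σ(broken) − Σ(formed) = 5867 − 7940 = −2073 kJ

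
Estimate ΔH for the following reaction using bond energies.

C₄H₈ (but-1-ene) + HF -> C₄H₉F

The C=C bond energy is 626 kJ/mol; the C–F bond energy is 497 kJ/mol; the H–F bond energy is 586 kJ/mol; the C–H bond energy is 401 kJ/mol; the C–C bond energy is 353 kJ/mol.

Bonds broken (reactants):
  C–C: 2 × 353 = 706
  C–H: 8 × 401 = 3208
  C=C: 1 × 626 = 626
  H–F: 1 × 586 = 586
  Σ(broken) = 5126 kJ
Bonds formed (products):
  C–C: 3 × 353 = 1059
  C–F: 1 × 497 = 497
  C–H: 9 × 401 = 3609
  Σ(formed) = 5165 kJ
ΔH = Σ(broken) − Σ(formed) = 5126 − 5165 = −39 kJ

ΔH ≈ −39 kJ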